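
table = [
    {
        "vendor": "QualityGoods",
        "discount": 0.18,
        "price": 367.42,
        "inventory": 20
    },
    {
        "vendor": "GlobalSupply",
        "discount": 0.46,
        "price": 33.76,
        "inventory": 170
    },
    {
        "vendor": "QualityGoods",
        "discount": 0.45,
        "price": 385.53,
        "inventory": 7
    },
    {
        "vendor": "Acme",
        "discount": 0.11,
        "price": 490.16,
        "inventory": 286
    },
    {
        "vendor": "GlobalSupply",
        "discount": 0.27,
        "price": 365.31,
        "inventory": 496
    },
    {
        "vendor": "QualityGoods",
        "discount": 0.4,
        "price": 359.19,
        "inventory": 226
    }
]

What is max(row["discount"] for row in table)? 0.46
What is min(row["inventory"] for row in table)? 7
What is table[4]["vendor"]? "GlobalSupply"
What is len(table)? 6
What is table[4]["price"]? 365.31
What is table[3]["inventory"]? 286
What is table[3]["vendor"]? "Acme"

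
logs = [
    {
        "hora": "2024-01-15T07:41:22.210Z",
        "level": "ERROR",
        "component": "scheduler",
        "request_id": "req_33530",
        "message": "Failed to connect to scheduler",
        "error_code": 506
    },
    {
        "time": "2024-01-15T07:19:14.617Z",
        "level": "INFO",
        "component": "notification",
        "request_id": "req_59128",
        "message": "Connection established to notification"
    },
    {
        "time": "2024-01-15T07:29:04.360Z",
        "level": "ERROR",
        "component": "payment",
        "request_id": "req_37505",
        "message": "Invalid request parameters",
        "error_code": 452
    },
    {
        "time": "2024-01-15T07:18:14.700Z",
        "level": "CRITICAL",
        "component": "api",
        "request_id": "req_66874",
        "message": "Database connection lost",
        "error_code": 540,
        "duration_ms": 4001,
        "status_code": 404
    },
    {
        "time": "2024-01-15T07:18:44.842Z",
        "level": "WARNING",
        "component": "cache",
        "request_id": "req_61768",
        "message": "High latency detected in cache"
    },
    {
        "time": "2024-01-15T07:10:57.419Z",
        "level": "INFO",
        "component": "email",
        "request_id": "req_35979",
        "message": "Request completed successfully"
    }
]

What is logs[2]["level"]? "ERROR"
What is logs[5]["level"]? "INFO"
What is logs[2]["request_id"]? "req_37505"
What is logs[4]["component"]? "cache"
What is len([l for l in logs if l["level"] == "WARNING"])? 1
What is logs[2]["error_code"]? 452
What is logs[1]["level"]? "INFO"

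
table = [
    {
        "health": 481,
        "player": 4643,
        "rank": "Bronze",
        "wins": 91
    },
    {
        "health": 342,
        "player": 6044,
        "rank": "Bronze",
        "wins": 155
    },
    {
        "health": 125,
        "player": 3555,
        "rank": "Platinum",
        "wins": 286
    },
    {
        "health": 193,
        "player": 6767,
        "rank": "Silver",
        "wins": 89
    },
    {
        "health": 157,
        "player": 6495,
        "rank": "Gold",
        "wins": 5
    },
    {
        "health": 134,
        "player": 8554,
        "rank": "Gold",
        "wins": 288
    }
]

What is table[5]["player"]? 8554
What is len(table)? 6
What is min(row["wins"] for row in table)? 5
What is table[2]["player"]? 3555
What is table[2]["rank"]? "Platinum"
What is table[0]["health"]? 481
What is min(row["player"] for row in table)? 3555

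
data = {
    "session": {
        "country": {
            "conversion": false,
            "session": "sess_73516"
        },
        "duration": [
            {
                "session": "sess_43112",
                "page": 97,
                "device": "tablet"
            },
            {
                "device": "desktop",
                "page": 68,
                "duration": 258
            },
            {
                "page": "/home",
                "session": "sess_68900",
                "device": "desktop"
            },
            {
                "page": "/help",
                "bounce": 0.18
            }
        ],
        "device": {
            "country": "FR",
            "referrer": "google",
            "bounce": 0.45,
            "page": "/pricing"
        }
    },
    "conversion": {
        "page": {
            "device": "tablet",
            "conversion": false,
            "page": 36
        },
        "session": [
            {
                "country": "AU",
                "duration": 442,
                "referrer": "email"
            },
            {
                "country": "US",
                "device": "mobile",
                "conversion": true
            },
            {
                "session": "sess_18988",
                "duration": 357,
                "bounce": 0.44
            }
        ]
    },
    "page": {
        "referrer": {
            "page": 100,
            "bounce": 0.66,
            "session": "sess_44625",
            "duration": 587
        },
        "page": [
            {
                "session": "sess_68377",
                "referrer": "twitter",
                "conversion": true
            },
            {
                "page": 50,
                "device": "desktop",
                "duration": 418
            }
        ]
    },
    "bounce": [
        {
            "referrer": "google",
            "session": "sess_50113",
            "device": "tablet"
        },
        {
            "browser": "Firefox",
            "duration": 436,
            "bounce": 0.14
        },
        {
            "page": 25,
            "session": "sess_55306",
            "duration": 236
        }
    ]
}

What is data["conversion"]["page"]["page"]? 36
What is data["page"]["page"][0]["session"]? "sess_68377"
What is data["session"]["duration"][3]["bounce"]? 0.18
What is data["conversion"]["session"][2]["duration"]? 357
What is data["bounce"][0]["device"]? "tablet"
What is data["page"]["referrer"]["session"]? "sess_44625"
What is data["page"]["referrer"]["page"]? 100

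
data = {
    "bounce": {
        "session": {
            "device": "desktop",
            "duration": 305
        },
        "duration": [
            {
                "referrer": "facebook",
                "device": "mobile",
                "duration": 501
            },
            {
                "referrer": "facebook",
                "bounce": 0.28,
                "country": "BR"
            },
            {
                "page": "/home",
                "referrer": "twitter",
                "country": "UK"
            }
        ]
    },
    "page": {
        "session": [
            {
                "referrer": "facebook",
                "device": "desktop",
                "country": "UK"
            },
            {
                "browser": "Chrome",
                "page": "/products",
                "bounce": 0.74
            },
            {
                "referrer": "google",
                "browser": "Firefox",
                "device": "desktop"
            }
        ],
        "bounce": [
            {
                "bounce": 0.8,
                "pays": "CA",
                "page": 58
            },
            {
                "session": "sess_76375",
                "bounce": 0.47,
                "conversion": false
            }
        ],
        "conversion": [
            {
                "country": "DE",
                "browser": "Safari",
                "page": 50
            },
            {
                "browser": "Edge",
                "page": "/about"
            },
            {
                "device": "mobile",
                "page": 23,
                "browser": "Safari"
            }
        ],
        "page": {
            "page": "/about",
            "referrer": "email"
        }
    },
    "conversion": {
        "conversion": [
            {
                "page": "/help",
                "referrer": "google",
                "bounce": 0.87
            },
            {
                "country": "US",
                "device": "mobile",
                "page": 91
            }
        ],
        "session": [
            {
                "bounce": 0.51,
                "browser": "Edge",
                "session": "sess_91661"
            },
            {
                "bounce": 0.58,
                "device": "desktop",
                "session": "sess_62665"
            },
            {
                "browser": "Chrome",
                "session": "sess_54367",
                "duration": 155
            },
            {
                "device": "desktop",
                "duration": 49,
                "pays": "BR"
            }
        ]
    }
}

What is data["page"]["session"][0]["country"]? "UK"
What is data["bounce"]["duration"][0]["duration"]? 501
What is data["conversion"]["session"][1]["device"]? "desktop"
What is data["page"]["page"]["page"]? "/about"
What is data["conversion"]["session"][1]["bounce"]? 0.58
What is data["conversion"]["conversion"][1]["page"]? 91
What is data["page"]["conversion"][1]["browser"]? "Edge"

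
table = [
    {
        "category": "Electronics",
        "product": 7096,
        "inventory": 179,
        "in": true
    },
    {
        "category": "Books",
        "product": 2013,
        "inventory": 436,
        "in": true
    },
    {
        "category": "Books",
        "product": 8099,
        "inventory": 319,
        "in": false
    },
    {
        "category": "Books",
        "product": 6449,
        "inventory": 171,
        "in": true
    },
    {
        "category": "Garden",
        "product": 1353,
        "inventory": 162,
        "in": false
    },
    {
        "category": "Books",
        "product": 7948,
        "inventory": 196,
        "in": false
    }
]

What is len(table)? 6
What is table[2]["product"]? 8099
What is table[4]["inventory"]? 162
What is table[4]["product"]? 1353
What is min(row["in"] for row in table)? False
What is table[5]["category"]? "Books"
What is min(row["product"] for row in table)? 1353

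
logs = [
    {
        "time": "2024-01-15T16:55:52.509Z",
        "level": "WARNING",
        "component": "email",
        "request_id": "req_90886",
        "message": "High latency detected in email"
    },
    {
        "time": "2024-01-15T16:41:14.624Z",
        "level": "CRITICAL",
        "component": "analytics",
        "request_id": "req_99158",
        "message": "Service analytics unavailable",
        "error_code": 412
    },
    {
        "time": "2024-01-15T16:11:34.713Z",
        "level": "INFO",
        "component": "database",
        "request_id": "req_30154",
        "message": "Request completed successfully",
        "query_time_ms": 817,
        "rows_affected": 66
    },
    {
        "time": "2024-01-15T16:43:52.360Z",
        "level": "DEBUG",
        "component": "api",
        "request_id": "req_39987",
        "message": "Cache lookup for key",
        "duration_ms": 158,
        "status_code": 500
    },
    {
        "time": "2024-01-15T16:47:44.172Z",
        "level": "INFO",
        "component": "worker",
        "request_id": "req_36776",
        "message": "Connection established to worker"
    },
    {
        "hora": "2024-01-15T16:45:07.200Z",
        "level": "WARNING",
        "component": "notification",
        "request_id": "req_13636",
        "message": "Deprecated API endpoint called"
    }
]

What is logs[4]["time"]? "2024-01-15T16:47:44.172Z"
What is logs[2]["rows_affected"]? 66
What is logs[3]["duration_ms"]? 158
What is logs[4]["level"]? "INFO"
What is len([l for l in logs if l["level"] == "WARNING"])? 2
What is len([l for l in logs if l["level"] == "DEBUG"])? 1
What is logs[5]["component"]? "notification"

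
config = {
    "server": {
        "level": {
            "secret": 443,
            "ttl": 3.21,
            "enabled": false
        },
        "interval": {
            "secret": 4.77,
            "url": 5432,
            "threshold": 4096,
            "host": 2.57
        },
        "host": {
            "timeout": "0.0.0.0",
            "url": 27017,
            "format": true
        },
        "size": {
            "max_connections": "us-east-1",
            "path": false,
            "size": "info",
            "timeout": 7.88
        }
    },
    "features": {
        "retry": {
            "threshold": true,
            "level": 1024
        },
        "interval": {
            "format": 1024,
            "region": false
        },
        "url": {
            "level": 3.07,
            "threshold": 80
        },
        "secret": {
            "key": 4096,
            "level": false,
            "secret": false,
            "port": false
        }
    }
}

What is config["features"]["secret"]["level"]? False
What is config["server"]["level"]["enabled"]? False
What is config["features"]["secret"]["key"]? 4096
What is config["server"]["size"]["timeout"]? 7.88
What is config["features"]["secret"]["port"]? False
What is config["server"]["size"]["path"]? False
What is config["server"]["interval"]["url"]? 5432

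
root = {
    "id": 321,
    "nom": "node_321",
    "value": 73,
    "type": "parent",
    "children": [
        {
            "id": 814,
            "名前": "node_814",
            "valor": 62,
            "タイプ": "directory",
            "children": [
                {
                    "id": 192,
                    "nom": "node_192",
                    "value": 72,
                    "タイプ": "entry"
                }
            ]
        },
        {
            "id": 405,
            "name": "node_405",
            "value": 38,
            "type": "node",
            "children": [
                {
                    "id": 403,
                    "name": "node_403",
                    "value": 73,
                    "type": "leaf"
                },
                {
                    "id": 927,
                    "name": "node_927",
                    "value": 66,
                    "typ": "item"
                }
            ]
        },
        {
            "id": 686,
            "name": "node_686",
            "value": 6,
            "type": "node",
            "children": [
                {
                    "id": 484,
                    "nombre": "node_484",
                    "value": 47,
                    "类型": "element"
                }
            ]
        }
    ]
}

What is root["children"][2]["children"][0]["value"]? 47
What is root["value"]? 73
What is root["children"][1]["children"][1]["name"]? "node_927"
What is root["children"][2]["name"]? "node_686"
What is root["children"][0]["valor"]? 62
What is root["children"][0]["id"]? 814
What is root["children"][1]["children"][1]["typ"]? "item"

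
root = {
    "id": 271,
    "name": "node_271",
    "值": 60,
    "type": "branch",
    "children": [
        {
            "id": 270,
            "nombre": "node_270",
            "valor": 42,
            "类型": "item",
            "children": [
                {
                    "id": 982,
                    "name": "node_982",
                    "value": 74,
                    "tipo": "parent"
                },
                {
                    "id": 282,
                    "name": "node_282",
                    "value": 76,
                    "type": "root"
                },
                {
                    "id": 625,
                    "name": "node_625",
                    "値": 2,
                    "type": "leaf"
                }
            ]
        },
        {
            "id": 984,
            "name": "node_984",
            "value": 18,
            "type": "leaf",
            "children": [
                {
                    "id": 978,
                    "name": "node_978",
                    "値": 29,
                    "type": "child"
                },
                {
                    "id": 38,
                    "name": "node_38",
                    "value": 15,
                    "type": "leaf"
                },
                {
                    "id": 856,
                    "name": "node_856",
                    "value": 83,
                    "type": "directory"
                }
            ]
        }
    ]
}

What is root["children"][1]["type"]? "leaf"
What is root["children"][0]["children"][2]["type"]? "leaf"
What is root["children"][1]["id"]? 984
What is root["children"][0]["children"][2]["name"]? "node_625"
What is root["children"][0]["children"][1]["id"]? 282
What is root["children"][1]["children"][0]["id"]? 978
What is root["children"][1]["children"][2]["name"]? "node_856"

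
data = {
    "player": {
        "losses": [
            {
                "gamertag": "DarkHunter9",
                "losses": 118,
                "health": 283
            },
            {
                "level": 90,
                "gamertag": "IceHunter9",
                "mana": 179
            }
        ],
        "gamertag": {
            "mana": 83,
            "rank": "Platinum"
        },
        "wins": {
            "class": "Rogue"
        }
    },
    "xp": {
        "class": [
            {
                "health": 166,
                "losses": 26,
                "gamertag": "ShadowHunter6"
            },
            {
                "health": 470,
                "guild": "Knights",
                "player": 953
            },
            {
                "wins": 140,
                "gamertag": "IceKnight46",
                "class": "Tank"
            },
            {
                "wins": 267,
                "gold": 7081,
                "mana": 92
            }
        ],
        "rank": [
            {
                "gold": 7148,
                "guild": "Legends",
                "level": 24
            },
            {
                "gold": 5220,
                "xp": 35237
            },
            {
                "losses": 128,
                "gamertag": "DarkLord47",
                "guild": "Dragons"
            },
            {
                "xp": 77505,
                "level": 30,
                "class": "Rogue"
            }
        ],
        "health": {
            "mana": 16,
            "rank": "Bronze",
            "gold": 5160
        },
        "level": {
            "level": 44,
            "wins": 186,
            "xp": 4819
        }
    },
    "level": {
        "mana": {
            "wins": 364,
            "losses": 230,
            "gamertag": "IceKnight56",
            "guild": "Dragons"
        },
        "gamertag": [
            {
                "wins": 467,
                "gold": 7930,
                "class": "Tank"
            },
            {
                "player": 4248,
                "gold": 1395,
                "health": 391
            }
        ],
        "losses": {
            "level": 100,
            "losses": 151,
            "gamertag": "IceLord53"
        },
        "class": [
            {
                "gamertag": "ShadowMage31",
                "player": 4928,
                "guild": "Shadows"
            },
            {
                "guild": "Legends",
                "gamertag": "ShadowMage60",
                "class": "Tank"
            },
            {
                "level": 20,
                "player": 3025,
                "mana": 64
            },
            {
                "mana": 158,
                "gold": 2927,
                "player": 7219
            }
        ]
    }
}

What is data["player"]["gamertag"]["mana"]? 83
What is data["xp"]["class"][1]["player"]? 953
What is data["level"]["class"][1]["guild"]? "Legends"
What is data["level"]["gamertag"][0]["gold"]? 7930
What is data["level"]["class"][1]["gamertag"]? "ShadowMage60"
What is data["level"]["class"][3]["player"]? 7219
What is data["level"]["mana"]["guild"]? "Dragons"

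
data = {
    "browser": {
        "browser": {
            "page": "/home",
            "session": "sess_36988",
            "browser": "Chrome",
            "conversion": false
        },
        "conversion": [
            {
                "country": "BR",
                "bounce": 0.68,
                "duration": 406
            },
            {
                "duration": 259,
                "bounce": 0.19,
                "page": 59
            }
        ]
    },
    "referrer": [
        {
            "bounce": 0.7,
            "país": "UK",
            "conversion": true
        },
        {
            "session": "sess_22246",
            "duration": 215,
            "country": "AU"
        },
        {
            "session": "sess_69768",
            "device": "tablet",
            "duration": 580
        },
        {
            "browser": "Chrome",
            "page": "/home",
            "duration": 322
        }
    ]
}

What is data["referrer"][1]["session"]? "sess_22246"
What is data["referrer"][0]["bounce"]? 0.7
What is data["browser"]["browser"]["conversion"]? False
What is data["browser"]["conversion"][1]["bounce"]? 0.19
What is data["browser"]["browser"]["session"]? "sess_36988"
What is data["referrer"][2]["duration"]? 580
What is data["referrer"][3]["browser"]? "Chrome"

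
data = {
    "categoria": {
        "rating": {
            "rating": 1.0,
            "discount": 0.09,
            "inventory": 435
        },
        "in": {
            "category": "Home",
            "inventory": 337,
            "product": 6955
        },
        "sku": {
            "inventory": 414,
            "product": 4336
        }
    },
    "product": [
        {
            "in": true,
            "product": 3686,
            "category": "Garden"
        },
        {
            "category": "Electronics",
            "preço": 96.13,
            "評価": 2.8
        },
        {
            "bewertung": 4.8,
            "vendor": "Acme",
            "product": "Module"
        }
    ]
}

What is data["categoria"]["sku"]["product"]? 4336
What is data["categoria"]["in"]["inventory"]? 337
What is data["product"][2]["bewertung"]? 4.8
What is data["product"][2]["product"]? "Module"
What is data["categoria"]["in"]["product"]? 6955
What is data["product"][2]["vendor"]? "Acme"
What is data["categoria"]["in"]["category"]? "Home"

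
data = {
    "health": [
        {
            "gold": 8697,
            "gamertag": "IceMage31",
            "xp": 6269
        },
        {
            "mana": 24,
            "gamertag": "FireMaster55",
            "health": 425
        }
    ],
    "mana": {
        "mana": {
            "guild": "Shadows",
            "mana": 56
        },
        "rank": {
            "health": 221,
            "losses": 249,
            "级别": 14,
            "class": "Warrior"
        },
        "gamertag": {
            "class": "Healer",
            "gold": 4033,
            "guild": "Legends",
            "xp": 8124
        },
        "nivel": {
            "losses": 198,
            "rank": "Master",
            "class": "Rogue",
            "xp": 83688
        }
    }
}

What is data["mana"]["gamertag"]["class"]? "Healer"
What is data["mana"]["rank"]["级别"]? 14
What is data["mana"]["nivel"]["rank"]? "Master"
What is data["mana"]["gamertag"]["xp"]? 8124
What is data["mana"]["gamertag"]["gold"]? 4033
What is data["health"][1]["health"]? 425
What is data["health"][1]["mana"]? 24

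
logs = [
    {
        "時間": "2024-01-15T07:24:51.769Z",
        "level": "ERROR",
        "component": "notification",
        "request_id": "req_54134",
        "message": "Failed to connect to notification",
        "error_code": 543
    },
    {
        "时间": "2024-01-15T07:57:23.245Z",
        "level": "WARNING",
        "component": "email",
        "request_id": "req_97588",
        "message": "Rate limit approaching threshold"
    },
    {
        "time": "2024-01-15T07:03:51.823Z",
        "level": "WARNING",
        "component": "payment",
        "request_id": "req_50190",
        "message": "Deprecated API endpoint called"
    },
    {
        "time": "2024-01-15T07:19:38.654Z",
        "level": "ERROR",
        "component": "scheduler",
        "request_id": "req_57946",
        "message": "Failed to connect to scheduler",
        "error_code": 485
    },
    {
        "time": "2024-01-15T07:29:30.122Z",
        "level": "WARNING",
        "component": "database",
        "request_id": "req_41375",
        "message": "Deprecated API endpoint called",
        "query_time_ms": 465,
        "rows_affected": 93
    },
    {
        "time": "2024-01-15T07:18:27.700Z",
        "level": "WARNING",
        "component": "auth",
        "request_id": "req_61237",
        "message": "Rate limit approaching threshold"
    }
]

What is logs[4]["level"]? "WARNING"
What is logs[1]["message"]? "Rate limit approaching threshold"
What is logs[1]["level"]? "WARNING"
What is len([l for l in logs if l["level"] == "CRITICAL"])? 0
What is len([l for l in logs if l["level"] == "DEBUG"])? 0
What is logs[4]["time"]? "2024-01-15T07:29:30.122Z"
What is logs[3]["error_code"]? 485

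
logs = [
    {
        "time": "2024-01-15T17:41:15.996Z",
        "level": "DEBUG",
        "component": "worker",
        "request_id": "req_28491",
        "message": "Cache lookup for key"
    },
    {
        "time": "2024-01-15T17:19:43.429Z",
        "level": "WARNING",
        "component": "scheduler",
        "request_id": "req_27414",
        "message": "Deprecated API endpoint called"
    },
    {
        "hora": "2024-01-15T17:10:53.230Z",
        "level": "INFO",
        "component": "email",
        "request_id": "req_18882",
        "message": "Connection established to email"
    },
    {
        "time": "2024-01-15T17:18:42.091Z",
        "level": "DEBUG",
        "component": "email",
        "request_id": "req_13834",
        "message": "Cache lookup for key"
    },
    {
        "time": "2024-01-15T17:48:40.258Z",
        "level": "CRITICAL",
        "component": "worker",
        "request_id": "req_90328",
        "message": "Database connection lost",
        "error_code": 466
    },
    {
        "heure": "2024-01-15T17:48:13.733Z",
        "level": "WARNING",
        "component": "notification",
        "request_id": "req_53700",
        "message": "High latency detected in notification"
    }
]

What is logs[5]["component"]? "notification"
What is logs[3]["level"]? "DEBUG"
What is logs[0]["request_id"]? "req_28491"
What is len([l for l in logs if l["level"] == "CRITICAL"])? 1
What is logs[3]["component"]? "email"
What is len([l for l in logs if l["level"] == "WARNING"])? 2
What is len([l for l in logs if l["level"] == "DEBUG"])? 2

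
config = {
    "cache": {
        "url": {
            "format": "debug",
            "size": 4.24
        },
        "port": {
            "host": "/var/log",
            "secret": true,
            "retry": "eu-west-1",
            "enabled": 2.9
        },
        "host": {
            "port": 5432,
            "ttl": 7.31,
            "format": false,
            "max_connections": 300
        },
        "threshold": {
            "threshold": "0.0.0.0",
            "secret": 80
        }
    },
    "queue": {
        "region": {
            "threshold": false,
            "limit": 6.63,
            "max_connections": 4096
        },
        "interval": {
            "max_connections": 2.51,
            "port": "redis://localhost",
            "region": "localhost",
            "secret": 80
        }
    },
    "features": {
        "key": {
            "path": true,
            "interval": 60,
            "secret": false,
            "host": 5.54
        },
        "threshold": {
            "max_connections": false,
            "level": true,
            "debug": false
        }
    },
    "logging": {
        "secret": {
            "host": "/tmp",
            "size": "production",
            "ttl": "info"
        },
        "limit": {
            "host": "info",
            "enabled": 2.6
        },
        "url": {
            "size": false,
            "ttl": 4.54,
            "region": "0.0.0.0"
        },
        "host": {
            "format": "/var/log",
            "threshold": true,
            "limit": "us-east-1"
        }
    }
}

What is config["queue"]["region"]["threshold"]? False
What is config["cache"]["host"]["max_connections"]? 300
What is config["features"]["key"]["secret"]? False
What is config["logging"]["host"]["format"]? "/var/log"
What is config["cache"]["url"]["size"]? 4.24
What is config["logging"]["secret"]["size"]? "production"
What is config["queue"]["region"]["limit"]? 6.63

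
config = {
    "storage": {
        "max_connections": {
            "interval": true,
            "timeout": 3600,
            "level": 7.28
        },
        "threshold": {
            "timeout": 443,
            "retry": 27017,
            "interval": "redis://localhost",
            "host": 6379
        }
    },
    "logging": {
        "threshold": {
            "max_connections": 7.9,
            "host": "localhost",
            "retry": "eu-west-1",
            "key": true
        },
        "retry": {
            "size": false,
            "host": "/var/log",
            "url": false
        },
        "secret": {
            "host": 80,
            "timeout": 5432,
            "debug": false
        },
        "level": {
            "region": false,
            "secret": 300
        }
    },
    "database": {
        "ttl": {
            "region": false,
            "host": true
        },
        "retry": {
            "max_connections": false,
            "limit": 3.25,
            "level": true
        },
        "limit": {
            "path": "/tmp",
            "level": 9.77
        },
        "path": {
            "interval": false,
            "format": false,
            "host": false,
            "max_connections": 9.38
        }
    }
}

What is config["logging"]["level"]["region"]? False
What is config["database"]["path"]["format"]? False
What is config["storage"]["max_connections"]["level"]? 7.28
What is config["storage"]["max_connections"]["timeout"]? 3600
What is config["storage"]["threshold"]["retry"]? 27017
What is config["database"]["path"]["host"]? False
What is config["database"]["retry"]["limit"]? 3.25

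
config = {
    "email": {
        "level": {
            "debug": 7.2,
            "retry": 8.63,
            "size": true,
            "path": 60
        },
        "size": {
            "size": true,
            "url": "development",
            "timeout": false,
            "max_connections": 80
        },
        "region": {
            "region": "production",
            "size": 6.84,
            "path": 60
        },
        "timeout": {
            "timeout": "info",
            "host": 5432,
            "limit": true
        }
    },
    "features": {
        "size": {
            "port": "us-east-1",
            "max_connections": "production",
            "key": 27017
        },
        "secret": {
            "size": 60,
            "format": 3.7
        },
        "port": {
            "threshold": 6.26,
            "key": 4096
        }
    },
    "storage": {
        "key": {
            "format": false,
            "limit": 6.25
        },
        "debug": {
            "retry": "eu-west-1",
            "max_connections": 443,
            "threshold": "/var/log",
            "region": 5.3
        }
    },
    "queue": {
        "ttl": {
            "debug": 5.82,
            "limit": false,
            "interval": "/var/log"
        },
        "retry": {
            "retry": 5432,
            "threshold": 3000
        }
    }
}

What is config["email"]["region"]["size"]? 6.84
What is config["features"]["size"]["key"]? 27017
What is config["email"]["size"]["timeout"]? False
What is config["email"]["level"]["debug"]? 7.2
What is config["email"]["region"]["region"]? "production"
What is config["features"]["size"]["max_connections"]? "production"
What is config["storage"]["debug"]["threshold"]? "/var/log"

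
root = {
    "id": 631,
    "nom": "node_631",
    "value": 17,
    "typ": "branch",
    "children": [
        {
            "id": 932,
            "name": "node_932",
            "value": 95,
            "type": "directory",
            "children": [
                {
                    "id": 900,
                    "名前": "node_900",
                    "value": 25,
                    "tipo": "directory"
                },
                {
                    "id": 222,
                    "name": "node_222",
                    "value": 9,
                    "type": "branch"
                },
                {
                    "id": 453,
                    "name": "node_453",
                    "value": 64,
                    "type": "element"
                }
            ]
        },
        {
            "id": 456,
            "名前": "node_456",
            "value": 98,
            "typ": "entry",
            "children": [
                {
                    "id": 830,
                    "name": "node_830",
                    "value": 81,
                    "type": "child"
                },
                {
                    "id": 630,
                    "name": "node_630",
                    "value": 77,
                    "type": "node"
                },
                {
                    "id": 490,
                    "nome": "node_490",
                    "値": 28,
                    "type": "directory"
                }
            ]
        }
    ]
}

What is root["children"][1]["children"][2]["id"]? 490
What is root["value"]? 17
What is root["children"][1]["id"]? 456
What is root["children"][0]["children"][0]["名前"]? "node_900"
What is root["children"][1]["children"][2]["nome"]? "node_490"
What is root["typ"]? "branch"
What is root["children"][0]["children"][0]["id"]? 900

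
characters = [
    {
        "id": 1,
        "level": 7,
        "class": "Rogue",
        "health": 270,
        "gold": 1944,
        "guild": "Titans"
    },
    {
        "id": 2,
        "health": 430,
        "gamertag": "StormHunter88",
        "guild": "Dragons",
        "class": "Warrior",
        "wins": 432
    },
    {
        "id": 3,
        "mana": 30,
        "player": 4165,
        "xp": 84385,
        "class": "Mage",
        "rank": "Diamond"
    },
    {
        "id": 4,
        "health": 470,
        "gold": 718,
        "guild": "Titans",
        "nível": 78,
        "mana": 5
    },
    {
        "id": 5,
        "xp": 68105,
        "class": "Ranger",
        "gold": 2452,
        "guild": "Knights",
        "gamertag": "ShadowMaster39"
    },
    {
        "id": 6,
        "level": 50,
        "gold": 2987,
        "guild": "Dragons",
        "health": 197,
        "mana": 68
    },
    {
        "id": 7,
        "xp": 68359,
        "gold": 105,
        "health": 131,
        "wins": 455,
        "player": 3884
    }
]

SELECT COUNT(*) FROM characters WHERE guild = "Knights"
1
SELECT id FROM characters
[1, 2, 3, 4, 5, 6, 7]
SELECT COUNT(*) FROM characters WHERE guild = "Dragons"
2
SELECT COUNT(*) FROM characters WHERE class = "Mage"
1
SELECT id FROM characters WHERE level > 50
[]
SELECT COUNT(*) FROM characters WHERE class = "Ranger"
1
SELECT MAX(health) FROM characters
470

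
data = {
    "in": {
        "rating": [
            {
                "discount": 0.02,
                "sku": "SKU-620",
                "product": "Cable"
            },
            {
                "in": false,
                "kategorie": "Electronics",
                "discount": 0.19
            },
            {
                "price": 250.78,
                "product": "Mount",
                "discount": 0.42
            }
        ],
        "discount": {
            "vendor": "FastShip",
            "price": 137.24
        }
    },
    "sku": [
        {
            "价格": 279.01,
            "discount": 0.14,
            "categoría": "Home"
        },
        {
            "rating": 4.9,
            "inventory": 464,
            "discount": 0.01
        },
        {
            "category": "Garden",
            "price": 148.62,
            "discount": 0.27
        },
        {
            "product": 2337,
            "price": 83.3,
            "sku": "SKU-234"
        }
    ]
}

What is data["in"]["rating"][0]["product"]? "Cable"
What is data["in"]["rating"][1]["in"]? False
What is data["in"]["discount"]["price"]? 137.24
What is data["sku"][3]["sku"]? "SKU-234"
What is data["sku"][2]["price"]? 148.62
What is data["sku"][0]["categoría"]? "Home"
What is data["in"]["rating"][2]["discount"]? 0.42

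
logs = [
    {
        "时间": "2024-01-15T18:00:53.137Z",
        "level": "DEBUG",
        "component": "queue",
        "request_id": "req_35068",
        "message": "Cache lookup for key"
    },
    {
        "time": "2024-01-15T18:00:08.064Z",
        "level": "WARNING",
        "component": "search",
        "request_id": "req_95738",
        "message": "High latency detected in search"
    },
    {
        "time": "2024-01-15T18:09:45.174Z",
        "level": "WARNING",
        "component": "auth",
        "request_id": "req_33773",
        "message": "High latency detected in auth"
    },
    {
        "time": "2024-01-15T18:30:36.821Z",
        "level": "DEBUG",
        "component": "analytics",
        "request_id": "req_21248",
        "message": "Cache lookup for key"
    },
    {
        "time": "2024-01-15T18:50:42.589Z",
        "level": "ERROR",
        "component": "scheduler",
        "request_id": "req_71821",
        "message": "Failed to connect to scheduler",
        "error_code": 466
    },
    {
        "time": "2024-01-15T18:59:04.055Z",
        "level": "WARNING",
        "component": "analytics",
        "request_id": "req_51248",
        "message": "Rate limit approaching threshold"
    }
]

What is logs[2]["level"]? "WARNING"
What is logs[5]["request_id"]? "req_51248"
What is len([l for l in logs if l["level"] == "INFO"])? 0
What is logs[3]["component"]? "analytics"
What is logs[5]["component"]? "analytics"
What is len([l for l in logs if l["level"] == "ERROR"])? 1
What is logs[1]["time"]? "2024-01-15T18:00:08.064Z"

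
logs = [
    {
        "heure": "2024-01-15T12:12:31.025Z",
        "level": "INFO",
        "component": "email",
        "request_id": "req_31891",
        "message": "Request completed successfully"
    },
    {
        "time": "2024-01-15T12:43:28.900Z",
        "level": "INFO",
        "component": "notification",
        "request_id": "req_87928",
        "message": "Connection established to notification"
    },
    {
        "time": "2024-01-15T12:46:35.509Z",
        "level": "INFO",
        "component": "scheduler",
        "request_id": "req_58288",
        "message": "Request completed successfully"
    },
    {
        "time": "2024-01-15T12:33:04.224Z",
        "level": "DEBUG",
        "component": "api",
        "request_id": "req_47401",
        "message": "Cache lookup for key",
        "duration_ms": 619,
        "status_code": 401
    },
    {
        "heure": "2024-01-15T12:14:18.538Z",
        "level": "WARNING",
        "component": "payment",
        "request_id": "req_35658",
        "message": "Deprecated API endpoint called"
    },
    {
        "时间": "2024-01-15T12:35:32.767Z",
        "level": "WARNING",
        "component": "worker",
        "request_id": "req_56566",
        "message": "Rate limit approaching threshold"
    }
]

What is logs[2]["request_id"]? "req_58288"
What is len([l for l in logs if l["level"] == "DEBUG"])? 1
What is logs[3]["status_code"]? 401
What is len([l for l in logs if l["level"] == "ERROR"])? 0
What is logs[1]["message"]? "Connection established to notification"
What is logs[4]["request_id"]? "req_35658"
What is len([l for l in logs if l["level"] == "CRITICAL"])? 0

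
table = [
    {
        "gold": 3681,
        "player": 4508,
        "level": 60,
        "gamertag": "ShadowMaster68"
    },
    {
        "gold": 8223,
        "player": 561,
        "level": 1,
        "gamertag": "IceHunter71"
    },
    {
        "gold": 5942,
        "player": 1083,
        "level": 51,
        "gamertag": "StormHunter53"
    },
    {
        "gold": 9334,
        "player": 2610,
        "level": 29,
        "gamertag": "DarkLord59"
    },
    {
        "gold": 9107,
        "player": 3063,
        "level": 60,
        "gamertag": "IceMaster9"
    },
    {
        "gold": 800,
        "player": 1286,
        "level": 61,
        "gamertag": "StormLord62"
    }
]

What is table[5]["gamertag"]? "StormLord62"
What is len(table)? 6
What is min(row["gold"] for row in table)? 800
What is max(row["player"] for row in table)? 4508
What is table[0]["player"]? 4508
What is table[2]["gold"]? 5942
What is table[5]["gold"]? 800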